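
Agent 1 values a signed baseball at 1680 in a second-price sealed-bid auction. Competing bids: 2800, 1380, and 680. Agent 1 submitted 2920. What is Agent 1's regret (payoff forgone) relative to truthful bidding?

1120

The highest competing bid is 2800.
Bidding truthfully at 1680: the top bid is 2800 (a rival), so Agent 1 loses. Payoff = 0.
Bidding 2920: Agent 1 has the top bid, wins, and pays the second-highest bid 2800. Payoff = 1680 − 2800 = -1120.
Regret = truthful payoff − actual payoff = 0 − -1120 = 1120.
Deviating from a truthful bid can only lose payoff in a second-price auction — never gain.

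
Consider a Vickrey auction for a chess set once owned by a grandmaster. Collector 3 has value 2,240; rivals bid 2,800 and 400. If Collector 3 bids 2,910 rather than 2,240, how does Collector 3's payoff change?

The highest competing bid is 2,800.
Bidding truthfully at 2,240: the top bid is 2,800 (a rival), so Collector 3 loses. Payoff = 0.
Bidding 2,910: Collector 3 has the top bid, wins, and pays the second-highest bid 2,800. Payoff = 2,240 − 2,800 = -560.
Change = -560 − 0 = -560.
This is the dominant-strategy logic: truthful bidding weakly beats any alternative.

Payoff change: -560.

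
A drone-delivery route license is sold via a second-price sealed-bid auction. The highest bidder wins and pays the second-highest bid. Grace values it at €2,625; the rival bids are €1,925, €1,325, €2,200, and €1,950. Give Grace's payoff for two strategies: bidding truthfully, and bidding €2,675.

Truthful: €425; alternative: €425.

The highest competing bid is €2,200.
Bidding truthfully at €2,625: Grace has the top bid, wins, and pays the second-highest bid €2,200. Payoff = €2,625 − €2,200 = €425.
Bidding €2,675: Grace has the top bid, wins, and pays the second-highest bid €2,200. Payoff = €2,625 − €2,200 = €425.
The bid only affects whether you win, not the price — here both bids land on the same side of the top rival bid, so the deviation is payoff-neutral.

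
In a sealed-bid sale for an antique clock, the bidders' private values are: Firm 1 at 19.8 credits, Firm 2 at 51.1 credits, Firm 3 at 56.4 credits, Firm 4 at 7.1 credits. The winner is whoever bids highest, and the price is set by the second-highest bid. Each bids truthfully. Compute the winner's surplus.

Sorted high to low: Firm 3 56.4 credits; Firm 2 51.1 credits; Firm 1 19.8 credits; Firm 4 7.1 credits.
Firm 3 wins with the top bid and pays the second-highest, 51.1 credits.
Surplus = 56.4 credits − 51.1 credits = 5.3 credits.

5.3 credits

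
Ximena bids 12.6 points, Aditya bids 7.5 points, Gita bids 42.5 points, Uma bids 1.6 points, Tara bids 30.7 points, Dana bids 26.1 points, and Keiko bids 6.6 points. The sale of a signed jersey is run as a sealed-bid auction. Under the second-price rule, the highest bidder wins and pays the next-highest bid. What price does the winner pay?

Price paid: 30.7 points.

Ordered from highest: Gita 42.5 points, then Tara 30.7 points, then Dana 26.1 points, then Ximena 12.6 points, then Aditya 7.5 points, then Keiko 6.6 points, then Uma 1.6 points.
Gita has the highest bid, so Gita wins.
The second-highest bid is 30.7 points, so that is what Gita pays.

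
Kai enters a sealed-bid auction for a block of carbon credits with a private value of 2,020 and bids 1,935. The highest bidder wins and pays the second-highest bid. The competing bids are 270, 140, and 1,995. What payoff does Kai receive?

Highest competing bid: 1,995.
Kai's bid 1,935 is not the highest, so Kai loses, pays nothing, and earns zero payoff.

Payoff = 0.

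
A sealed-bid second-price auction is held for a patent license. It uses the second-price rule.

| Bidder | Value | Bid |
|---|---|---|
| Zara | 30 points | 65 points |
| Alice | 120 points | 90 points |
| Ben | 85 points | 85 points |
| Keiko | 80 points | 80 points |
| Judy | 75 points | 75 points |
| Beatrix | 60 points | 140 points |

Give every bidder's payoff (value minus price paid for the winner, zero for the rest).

Payoffs: Zara 0 points, Alice 0 points, Ben 0 points, Keiko 0 points, Judy 0 points, Beatrix -30 points.

Sorted high to low: Beatrix 140 points; Alice 90 points; Ben 85 points; Keiko 80 points; Judy 75 points; Zara 65 points.
Beatrix has the top bid and wins; the price is the second-highest bid, 90 points.
Beatrix's payoff = 60 points − 90 points = -30 points. All other bidders lose, so their payoff is 0.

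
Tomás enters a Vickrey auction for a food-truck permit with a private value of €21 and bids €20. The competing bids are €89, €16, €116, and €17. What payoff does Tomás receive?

Payoff = €0.

Highest competing bid: €116.
Tomás's bid €20 is not the highest, so Tomás loses, pays nothing, and earns zero payoff.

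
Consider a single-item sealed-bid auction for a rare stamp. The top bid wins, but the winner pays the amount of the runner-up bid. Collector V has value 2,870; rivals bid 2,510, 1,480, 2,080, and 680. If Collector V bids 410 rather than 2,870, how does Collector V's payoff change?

Payoff change: -360.

The highest competing bid is 2,510.
Bidding truthfully at 2,870: Collector V has the top bid, wins, and pays the second-highest bid 2,510. Payoff = 2,870 − 2,510 = 360.
Bidding 410: the top bid is 2,510 (a rival), so Collector V loses. Payoff = 0.
Change = 0 − 360 = -360.
This is the dominant-strategy logic: truthful bidding weakly beats any alternative.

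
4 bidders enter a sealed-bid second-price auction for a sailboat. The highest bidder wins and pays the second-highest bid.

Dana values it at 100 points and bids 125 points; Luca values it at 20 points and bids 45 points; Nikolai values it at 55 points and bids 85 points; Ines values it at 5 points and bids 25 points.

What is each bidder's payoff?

Sorted high to low: Dana 125 points, then Nikolai 85 points, then Luca 45 points, then Ines 25 points.
Dana has the top bid and wins; the price is the second-highest bid, 85 points.
Dana's payoff = 100 points − 85 points = 15 points. All other bidders lose, so their payoff is 0.

Payoffs: Dana 15 points, Luca 0 points, Nikolai 0 points, Ines 0 points.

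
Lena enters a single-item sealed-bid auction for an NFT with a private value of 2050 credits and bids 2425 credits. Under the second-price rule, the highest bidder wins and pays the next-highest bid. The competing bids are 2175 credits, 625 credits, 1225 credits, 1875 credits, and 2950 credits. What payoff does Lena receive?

Highest competing bid: 2950 credits.
Lena's bid 2425 credits is not the highest, so Lena loses, pays nothing, and earns zero payoff.

Payoff = 0 credits.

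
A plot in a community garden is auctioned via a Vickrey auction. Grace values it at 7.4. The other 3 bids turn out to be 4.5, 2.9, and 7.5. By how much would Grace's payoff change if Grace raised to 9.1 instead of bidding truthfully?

-0.1

The highest competing bid is 7.5.
Bidding truthfully at 7.4: the top bid is 7.5 (a rival), so Grace loses. Payoff = 0.0.
Bidding 9.1: Grace has the top bid, wins, and pays the second-highest bid 7.5. Payoff = 7.4 − 7.5 = -0.1.
Change = -0.1 − 0.0 = -0.1.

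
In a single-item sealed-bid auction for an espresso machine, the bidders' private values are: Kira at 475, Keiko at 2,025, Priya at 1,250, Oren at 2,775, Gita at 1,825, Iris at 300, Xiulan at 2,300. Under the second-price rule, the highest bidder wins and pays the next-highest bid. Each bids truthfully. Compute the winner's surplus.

Ranking the bids: Oren 2,775 > Xiulan 2,300 > Keiko 2,025 > Gita 1,825 > Priya 1,250 > Kira 475 > Iris 300.
Oren wins with the top bid and pays the second-highest, 2,300.
Surplus = 2,775 − 2,300 = 475.

Surplus = 475.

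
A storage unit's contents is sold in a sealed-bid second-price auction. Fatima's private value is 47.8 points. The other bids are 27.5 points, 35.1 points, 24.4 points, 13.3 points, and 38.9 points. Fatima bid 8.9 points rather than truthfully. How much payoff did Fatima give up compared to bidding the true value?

Payoff forgone: 8.9 points.

The highest competing bid is 38.9 points.
Bidding truthfully at 47.8 points: Fatima has the top bid, wins, and pays the second-highest bid 38.9 points. Payoff = 47.8 points − 38.9 points = 8.9 points.
Bidding 8.9 points: the top bid is 38.9 points (a rival), so Fatima loses. Payoff = 0.0 points.
Regret = truthful payoff − actual payoff = 8.9 points − 0.0 points = 8.9 points.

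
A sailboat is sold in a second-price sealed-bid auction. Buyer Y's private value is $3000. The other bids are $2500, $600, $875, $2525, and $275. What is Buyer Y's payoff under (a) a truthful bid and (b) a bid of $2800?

The highest competing bid is $2525.
Bidding truthfully at $3000: Buyer Y has the top bid, wins, and pays the second-highest bid $2525. Payoff = $3000 − $2525 = $475.
Bidding $2800: Buyer Y has the top bid, wins, and pays the second-highest bid $2525. Payoff = $3000 − $2525 = $475.

Truthful: $475; alternative: $475.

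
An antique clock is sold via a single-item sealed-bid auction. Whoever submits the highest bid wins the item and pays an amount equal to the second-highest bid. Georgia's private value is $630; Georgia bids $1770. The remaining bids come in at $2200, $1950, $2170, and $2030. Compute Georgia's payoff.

Highest competing bid: $2200.
Georgia's bid $1770 is not the highest, so Georgia loses, pays nothing, and earns zero payoff.

$0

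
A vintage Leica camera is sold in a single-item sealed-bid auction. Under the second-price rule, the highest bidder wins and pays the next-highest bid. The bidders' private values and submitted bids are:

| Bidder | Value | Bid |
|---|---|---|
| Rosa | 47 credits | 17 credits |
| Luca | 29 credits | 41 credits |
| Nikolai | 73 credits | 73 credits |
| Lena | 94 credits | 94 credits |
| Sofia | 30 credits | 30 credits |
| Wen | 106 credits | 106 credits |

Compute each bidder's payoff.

Sorted high to low: Wen 106 credits > Lena 94 credits > Nikolai 73 credits > Luca 41 credits > Sofia 30 credits > Rosa 17 credits.
Wen has the top bid and wins; the price is the second-highest bid, 94 credits.
Wen's payoff = 106 credits − 94 credits = 12 credits. All other bidders lose, so their payoff is 0.

Rosa 0 credits, Luca 0 credits, Nikolai 0 credits, Lena 0 credits, Sofia 0 credits, Wen 12 credits.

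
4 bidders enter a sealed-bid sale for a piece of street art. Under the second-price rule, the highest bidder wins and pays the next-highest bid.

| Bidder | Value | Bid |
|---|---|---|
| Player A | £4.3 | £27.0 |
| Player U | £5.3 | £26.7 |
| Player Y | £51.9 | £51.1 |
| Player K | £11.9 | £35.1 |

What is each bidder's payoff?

Player A £0.0, Player U £0.0, Player Y £16.8, Player K £0.0.

Ranking the bids: Player Y £51.1, then Player K £35.1, then Player A £27.0, then Player U £26.7.
Player Y has the top bid and wins; the price is the second-highest bid, £35.1.
Player Y's payoff = £51.9 − £35.1 = £16.8. All other bidders lose, so their payoff is 0.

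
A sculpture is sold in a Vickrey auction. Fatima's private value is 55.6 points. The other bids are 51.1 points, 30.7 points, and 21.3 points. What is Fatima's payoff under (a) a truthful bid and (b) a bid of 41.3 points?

Truthful: 4.5 points; alternative: 0.0 points.

The highest competing bid is 51.1 points.
Bidding truthfully at 55.6 points: Fatima has the top bid, wins, and pays the second-highest bid 51.1 points. Payoff = 55.6 points − 51.1 points = 4.5 points.
Bidding 41.3 points: the top bid is 51.1 points (a rival), so Fatima loses. Payoff = 0.0 points.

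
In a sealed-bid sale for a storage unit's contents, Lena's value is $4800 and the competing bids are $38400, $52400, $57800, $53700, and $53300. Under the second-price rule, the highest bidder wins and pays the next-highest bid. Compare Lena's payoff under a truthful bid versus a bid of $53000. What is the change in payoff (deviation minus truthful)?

The highest competing bid is $57800.
Bidding truthfully at $4800: the top bid is $57800 (a rival), so Lena loses. Payoff = $0.
Bidding $53000: the top bid is $57800 (a rival), so Lena loses. Payoff = $0.
Change = $0 − $0 = $0.
The bid only affects whether you win, not the price — here both bids land on the same side of the top rival bid, so the deviation is payoff-neutral.

Change in payoff: $0.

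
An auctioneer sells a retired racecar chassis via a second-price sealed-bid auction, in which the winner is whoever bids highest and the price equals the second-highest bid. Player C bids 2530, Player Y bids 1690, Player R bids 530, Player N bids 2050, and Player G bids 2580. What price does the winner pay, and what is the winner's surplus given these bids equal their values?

The winner pays 2530 for a surplus of 50.

Ordered from highest: Player G 2580; Player C 2530; Player N 2050; Player Y 1690; Player R 530.
Player G is the highest bidder, so Player G wins.
Under the second-price rule, the price is the second-highest bid: 2530.
Surplus = 2580 − 2530 = 50.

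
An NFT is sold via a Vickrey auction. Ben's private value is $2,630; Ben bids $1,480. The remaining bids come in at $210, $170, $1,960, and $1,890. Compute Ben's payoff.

Highest competing bid: $1,960.
Ben's bid $1,480 is not the highest, so Ben loses, pays nothing, and earns zero payoff.

Ben's payoff: $0.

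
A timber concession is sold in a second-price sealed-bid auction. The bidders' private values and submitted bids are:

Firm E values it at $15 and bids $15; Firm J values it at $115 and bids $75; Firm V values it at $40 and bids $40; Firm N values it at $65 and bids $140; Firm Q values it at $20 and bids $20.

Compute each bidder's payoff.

Ordered from highest: Firm N $140 > Firm J $75 > Firm V $40 > Firm Q $20 > Firm E $15.
Firm N has the top bid and wins; the price is the second-highest bid, $75.
Firm N's payoff = $65 − $75 = -$10. All other bidders lose, so their payoff is 0.

Payoffs: Firm E $0, Firm J $0, Firm V $0, Firm N -$10, Firm Q $0.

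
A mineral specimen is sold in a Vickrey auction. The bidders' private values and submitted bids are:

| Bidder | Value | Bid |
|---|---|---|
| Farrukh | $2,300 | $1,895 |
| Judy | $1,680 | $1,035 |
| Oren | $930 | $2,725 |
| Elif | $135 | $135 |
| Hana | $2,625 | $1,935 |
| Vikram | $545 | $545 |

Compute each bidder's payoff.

Bids in descending order: Oren $2,725 > Hana $1,935 > Farrukh $1,895 > Judy $1,035 > Vikram $545 > Elif $135.
Oren has the top bid and wins; the price is the second-highest bid, $1,935.
Oren's payoff = $930 − $1,935 = -$1,005. All other bidders lose, so their payoff is 0.

Farrukh $0, Judy $0, Oren -$1,005, Elif $0, Hana $0, Vikram $0.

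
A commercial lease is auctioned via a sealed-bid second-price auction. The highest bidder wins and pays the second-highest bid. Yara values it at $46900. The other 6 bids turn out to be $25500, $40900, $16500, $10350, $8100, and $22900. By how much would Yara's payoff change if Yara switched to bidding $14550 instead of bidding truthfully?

Change in payoff: -$6000.

The highest competing bid is $40900.
Bidding truthfully at $46900: Yara has the top bid, wins, and pays the second-highest bid $40900. Payoff = $46900 − $40900 = $6000.
Bidding $14550: the top bid is $40900 (a rival), so Yara loses. Payoff = $0.
Change = $0 − $6000 = -$6000.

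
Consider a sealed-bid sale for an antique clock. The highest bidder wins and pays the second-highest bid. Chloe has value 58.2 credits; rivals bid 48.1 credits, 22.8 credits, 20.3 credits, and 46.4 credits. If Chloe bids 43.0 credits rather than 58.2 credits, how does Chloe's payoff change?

Payoff change: -10.1 credits.

The highest competing bid is 48.1 credits.
Bidding truthfully at 58.2 credits: Chloe has the top bid, wins, and pays the second-highest bid 48.1 credits. Payoff = 58.2 credits − 48.1 credits = 10.1 credits.
Bidding 43.0 credits: the top bid is 48.1 credits (a rival), so Chloe loses. Payoff = 0.0 credits.
Change = 0.0 credits − 10.1 credits = -10.1 credits.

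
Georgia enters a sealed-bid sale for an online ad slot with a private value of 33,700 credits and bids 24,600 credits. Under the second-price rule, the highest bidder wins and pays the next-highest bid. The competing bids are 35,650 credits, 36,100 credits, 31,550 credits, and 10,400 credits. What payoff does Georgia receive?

Payoff = 0 credits.

Highest competing bid: 36,100 credits.
Georgia's bid 24,600 credits is not the highest, so Georgia loses, pays nothing, and earns zero payoff.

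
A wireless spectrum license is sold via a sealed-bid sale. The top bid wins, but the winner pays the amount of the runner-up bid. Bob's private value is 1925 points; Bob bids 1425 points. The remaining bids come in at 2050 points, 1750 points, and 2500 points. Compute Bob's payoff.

Highest competing bid: 2500 points.
Bob's bid 1425 points is not the highest, so Bob loses, pays nothing, and earns zero payoff.

0 points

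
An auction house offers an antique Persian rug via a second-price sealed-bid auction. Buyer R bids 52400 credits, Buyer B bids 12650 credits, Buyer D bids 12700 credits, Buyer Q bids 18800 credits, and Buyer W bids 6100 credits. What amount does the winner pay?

Price paid: 18800 credits.

Ranking the bids: Buyer R 52400 credits, then Buyer Q 18800 credits, then Buyer D 12700 credits, then Buyer B 12650 credits, then Buyer W 6100 credits.
Buyer R has the highest bid, so Buyer R wins.
The second-highest bid is 18800 credits, so that is what Buyer R pays.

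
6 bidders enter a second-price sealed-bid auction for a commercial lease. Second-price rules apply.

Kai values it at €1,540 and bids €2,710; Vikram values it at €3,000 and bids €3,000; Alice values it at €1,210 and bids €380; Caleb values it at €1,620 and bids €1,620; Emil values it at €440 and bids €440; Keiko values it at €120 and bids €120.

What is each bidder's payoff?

Sorted high to low: Vikram €3,000; Kai €2,710; Caleb €1,620; Emil €440; Alice €380; Keiko €120.
Vikram has the top bid and wins; the price is the second-highest bid, €2,710.
Vikram's payoff = €3,000 − €2,710 = €290. All other bidders lose, so their payoff is 0.

Payoffs: Kai €0, Vikram €290, Alice €0, Caleb €0, Emil €0, Keiko €0.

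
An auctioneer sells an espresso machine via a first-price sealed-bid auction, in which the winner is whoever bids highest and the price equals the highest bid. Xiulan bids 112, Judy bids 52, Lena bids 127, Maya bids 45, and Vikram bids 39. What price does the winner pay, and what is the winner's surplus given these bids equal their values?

Price 127; surplus 0.

Ranking the bids: Lena 127 > Xiulan 112 > Judy 52 > Maya 45 > Vikram 39.
Lena is the highest bidder, so Lena wins.
Under the first-price rule, the price is the highest bid: 127.
Surplus = 127 − 127 = 0.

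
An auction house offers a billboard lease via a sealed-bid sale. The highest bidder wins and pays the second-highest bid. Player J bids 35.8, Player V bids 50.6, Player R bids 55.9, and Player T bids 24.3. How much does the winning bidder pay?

Sorted high to low: Player R 55.9 > Player V 50.6 > Player J 35.8 > Player T 24.3.
Player R has the highest bid, so Player R wins.
The second-highest bid is 50.6, so that is what Player R pays.

50.6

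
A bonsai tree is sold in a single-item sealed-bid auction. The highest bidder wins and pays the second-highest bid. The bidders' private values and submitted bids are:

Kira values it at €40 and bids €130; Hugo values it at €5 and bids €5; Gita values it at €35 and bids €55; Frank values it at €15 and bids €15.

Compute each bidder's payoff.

Kira -€15, Hugo €0, Gita €0, Frank €0.

Ordered from highest: Kira €130; Gita €55; Frank €15; Hugo €5.
Kira has the top bid and wins; the price is the second-highest bid, €55.
Kira's payoff = €40 − €55 = -€15. All other bidders lose, so their payoff is 0.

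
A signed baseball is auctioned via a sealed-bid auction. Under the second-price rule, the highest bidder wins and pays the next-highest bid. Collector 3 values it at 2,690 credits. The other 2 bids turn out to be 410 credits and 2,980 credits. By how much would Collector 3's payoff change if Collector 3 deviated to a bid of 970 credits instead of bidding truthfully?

Change in payoff: 0 credits.

The highest competing bid is 2,980 credits.
Bidding truthfully at 2,690 credits: the top bid is 2,980 credits (a rival), so Collector 3 loses. Payoff = 0 credits.
Bidding 970 credits: the top bid is 2,980 credits (a rival), so Collector 3 loses. Payoff = 0 credits.
Change = 0 credits − 0 credits = 0 credits.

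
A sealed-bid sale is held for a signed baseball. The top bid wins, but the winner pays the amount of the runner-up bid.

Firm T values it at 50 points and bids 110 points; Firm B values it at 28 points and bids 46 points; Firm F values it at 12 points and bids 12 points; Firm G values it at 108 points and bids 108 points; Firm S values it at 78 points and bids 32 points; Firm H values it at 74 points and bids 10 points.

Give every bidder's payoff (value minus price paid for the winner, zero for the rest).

Sorted high to low: Firm T 110 points; Firm G 108 points; Firm B 46 points; Firm S 32 points; Firm F 12 points; Firm H 10 points.
Firm T has the top bid and wins; the price is the second-highest bid, 108 points.
Firm T's payoff = 50 points − 108 points = -58 points. All other bidders lose, so their payoff is 0.

Payoffs: Firm T -58 points, Firm B 0 points, Firm F 0 points, Firm G 0 points, Firm S 0 points, Firm H 0 points.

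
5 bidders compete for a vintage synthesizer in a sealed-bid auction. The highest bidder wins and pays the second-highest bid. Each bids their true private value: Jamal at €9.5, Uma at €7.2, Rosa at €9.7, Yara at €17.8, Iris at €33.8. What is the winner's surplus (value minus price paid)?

€16.0

Bids in descending order: Iris €33.8 > Yara €17.8 > Rosa €9.7 > Jamal €9.5 > Uma €7.2.
Iris wins with the top bid and pays the second-highest, €17.8.
Surplus = €33.8 − €17.8 = €16.0.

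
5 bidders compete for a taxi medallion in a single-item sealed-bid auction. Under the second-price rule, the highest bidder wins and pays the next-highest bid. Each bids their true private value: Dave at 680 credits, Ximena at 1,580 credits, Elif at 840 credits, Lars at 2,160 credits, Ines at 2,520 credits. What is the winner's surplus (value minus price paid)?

Surplus = 360 credits.

Bids in descending order: Ines 2,520 credits > Lars 2,160 credits > Ximena 1,580 credits > Elif 840 credits > Dave 680 credits.
Ines wins with the top bid and pays the second-highest, 2,160 credits.
Surplus = 2,520 credits − 2,160 credits = 360 credits.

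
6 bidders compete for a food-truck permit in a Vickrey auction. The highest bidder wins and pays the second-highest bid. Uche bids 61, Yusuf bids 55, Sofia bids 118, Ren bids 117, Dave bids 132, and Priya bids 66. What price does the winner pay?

Sorted high to low: Dave 132 > Sofia 118 > Ren 117 > Priya 66 > Uche 61 > Yusuf 55.
Dave has the highest bid, so Dave wins.
The second-highest bid is 118, so that is what Dave pays.

Price paid: 118.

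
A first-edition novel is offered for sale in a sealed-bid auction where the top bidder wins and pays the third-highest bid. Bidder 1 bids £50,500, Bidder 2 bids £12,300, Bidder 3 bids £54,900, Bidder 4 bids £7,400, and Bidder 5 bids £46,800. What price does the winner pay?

Ordered from highest: Bidder 3 £54,900, then Bidder 1 £50,500, then Bidder 5 £46,800, then Bidder 2 £12,300, then Bidder 4 £7,400.
Bidder 3 is the highest bidder, so Bidder 3 wins.
Under the third-price rule, the price is the third-highest bid: £46,800.

The winner pays £46,800.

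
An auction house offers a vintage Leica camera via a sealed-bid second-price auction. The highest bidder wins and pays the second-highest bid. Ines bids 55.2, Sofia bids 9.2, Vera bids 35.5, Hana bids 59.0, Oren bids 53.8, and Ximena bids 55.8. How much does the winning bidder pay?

The winner pays 55.8.

Ranking the bids: Hana 59.0; Ximena 55.8; Ines 55.2; Oren 53.8; Vera 35.5; Sofia 9.2.
Hana has the highest bid, so Hana wins.
The second-highest bid is 55.8, so that is what Hana pays.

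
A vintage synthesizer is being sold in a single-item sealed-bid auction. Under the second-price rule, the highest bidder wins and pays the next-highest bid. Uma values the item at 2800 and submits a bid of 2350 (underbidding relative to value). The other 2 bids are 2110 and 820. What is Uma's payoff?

Highest competing bid: 2110.
Uma's bid 2350 is the highest overall, so Uma wins and pays the second-highest bid, 2110.
Payoff = value − price = 2800 − 2110 = 690.

690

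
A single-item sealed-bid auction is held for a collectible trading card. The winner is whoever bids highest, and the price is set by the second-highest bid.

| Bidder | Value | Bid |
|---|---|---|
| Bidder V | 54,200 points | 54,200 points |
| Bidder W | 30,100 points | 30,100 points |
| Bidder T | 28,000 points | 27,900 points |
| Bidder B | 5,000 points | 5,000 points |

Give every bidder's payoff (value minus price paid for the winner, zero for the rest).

Payoffs: Bidder V 24,100 points, Bidder W 0 points, Bidder T 0 points, Bidder B 0 points.

Ranking the bids: Bidder V 54,200 points > Bidder W 30,100 points > Bidder T 27,900 points > Bidder B 5,000 points.
Bidder V has the top bid and wins; the price is the second-highest bid, 30,100 points.
Bidder V's payoff = 54,200 points − 30,100 points = 24,100 points. All other bidders lose, so their payoff is 0.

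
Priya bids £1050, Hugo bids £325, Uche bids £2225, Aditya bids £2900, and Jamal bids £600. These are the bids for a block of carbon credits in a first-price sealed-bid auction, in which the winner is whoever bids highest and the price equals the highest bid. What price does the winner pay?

Price paid: £2900.

Ranking the bids: Aditya £2900, then Uche £2225, then Priya £1050, then Jamal £600, then Hugo £325.
Aditya is the highest bidder, so Aditya wins.
Under the first-price rule, the price is the highest bid: £2900.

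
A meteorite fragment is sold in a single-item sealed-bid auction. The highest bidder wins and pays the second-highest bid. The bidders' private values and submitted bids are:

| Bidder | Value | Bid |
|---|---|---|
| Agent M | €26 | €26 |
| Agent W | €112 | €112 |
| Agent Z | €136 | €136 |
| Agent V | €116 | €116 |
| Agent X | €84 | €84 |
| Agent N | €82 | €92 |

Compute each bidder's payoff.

Ranking the bids: Agent Z €136; Agent V €116; Agent W €112; Agent N €92; Agent X €84; Agent M €26.
Agent Z has the top bid and wins; the price is the second-highest bid, €116.
Agent Z's payoff = €136 − €116 = €20. All other bidders lose, so their payoff is 0.

Payoffs: Agent M €0, Agent W €0, Agent Z €20, Agent V €0, Agent X €0, Agent N €0.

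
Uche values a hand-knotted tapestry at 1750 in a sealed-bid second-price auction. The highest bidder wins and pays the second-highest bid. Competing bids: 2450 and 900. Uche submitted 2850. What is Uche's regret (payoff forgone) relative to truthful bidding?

700

The highest competing bid is 2450.
Bidding truthfully at 1750: the top bid is 2450 (a rival), so Uche loses. Payoff = 0.
Bidding 2850: Uche has the top bid, wins, and pays the second-highest bid 2450. Payoff = 1750 − 2450 = -700.
Regret = truthful payoff − actual payoff = 0 − -700 = 700.
This is the dominant-strategy logic: truthful bidding weakly beats any alternative.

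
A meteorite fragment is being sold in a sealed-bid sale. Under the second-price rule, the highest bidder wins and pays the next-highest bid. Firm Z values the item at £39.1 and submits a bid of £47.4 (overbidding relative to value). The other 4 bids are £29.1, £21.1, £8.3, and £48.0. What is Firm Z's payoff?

Highest competing bid: £48.0.
Firm Z's bid £47.4 is not the highest, so Firm Z loses, pays nothing, and earns zero payoff.

Payoff = £0.0.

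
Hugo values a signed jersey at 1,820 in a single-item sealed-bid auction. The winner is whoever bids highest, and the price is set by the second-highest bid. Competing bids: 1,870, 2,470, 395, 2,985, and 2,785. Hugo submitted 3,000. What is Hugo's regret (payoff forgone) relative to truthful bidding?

Payoff forgone: 1,165.

The highest competing bid is 2,985.
Bidding truthfully at 1,820: the top bid is 2,985 (a rival), so Hugo loses. Payoff = 0.
Bidding 3,000: Hugo has the top bid, wins, and pays the second-highest bid 2,985. Payoff = 1,820 − 2,985 = -1,165.
Regret = truthful payoff − actual payoff = 0 − -1,165 = 1,165.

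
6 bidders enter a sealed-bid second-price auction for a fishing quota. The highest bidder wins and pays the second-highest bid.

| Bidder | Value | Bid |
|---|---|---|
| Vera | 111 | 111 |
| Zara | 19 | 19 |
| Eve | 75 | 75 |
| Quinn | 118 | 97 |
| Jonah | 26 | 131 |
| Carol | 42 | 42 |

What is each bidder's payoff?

Vera 0, Zara 0, Eve 0, Quinn 0, Jonah -85, Carol 0.

Sorted high to low: Jonah 131; Vera 111; Quinn 97; Eve 75; Carol 42; Zara 19.
Jonah has the top bid and wins; the price is the second-highest bid, 111.
Jonah's payoff = 26 − 111 = -85. All other bidders lose, so their payoff is 0.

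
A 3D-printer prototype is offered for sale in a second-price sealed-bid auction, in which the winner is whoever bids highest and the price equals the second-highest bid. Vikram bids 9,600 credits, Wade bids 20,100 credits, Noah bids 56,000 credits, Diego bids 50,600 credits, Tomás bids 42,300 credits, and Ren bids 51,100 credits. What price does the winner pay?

Sorted high to low: Noah 56,000 credits; Ren 51,100 credits; Diego 50,600 credits; Tomás 42,300 credits; Wade 20,100 credits; Vikram 9,600 credits.
Noah is the highest bidder, so Noah wins.
Under the second-price rule, the price is the second-highest bid: 51,100 credits.

51,100 credits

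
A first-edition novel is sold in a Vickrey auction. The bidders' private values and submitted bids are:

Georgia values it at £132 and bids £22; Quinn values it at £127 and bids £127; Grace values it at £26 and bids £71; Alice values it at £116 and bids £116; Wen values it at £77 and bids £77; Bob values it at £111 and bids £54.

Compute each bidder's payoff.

Bids in descending order: Quinn £127 > Alice £116 > Wen £77 > Grace £71 > Bob £54 > Georgia £22.
Quinn has the top bid and wins; the price is the second-highest bid, £116.
Quinn's payoff = £127 − £116 = £11. All other bidders lose, so their payoff is 0.

Payoffs: Georgia £0, Quinn £11, Grace £0, Alice £0, Wen £0, Bob £0.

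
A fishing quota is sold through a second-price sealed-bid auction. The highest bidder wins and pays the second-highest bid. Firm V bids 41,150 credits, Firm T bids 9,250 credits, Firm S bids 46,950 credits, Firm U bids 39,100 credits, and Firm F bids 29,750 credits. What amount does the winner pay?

Sorted high to low: Firm S 46,950 credits; Firm V 41,150 credits; Firm U 39,100 credits; Firm F 29,750 credits; Firm T 9,250 credits.
Firm S has the highest bid, so Firm S wins.
The second-highest bid is 41,150 credits, so that is what Firm S pays.

Price paid: 41,150 credits.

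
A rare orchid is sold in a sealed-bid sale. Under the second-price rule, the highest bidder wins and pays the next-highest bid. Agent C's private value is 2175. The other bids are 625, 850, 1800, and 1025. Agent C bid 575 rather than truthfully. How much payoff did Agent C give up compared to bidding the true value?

The highest competing bid is 1800.
Bidding truthfully at 2175: Agent C has the top bid, wins, and pays the second-highest bid 1800. Payoff = 2175 − 1800 = 375.
Bidding 575: the top bid is 1800 (a rival), so Agent C loses. Payoff = 0.
Regret = truthful payoff − actual payoff = 375 − 0 = 375.

375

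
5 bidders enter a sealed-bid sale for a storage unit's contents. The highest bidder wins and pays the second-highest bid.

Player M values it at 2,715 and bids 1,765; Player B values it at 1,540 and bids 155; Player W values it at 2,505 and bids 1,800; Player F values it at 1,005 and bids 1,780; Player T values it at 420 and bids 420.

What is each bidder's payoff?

Player M 0, Player B 0, Player W 725, Player F 0, Player T 0.

Ranking the bids: Player W 1,800; Player F 1,780; Player M 1,765; Player T 420; Player B 155.
Player W has the top bid and wins; the price is the second-highest bid, 1,780.
Player W's payoff = 2,505 − 1,780 = 725. All other bidders lose, so their payoff is 0.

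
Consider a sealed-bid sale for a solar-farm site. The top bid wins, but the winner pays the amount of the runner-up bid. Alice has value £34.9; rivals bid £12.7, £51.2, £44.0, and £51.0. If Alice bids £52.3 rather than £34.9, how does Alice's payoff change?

-£16.3

The highest competing bid is £51.2.
Bidding truthfully at £34.9: the top bid is £51.2 (a rival), so Alice loses. Payoff = £0.0.
Bidding £52.3: Alice has the top bid, wins, and pays the second-highest bid £51.2. Payoff = £34.9 − £51.2 = -£16.3.
Change = -£16.3 − £0.0 = -£16.3.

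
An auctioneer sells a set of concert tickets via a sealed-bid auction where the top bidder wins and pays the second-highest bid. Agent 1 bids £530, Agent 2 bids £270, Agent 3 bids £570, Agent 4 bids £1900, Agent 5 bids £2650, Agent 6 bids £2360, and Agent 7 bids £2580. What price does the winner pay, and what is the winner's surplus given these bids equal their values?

Ordered from highest: Agent 5 £2650; Agent 7 £2580; Agent 6 £2360; Agent 4 £1900; Agent 3 £570; Agent 1 £530; Agent 2 £270.
Agent 5 is the highest bidder, so Agent 5 wins.
Under the second-price rule, the price is the second-highest bid: £2580.
Surplus = £2650 − £2580 = £70.

The winner pays £2580 for a surplus of £70.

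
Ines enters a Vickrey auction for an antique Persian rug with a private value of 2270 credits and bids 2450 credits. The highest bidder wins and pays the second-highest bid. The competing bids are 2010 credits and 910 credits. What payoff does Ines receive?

Payoff = 260 credits.

Highest competing bid: 2010 credits.
Ines's bid 2450 credits is the highest overall, so Ines wins and pays the second-highest bid, 2010 credits.
Payoff = value − price = 2270 credits − 2010 credits = 260 credits.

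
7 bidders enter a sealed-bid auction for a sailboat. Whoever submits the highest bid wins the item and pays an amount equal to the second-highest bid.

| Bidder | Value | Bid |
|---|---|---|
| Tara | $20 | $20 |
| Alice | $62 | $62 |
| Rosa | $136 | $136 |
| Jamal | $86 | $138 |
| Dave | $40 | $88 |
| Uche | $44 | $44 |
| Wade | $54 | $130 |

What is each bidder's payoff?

Tara $0, Alice $0, Rosa $0, Jamal -$50, Dave $0, Uche $0, Wade $0.

Ranking the bids: Jamal $138 > Rosa $136 > Wade $130 > Dave $88 > Alice $62 > Uche $44 > Tara $20.
Jamal has the top bid and wins; the price is the second-highest bid, $136.
Jamal's payoff = $86 − $136 = -$50. All other bidders lose, so their payoff is 0.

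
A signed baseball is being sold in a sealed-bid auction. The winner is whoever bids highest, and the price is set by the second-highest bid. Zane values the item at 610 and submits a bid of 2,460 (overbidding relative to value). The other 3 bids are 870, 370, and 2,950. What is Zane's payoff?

Highest competing bid: 2,950.
Zane's bid 2,460 is not the highest, so Zane loses, pays nothing, and earns zero payoff.

0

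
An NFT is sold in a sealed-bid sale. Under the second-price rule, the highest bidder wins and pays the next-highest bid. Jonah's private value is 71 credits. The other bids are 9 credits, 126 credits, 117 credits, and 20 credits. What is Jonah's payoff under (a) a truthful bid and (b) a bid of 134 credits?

(a) 0 credits  (b) -55 credits

The highest competing bid is 126 credits.
Bidding truthfully at 71 credits: the top bid is 126 credits (a rival), so Jonah loses. Payoff = 0 credits.
Bidding 134 credits: Jonah has the top bid, wins, and pays the second-highest bid 126 credits. Payoff = 71 credits − 126 credits = -55 credits.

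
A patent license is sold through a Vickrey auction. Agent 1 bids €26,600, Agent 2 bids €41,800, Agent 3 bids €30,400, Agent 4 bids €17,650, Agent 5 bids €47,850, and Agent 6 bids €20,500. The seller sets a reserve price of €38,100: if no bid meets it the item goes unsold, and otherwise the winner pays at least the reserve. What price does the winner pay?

Price paid: €41,800.

Sorted high to low: Agent 5 €47,850; Agent 2 €41,800; Agent 3 €30,400; Agent 1 €26,600; Agent 6 €20,500; Agent 4 €17,650.
Agent 5 has the highest bid, so Agent 5 wins.
The second-highest bid is €41,800, which exceeds the reserve, so that sets the price.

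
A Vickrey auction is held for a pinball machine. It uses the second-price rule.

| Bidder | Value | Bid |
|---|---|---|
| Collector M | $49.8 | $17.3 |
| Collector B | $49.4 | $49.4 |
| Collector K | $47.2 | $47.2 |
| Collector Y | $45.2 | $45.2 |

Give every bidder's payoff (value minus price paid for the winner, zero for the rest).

Bids in descending order: Collector B $49.4, then Collector K $47.2, then Collector Y $45.2, then Collector M $17.3.
Collector B has the top bid and wins; the price is the second-highest bid, $47.2.
Collector B's payoff = $49.4 − $47.2 = $2.2. All other bidders lose, so their payoff is 0.

Collector M $0.0, Collector B $2.2, Collector K $0.0, Collector Y $0.0.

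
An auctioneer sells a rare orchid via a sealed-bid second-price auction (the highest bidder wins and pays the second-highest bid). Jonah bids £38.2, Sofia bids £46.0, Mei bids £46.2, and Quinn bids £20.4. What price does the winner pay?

Ordered from highest: Mei £46.2, then Sofia £46.0, then Jonah £38.2, then Quinn £20.4.
Mei is the highest bidder, so Mei wins.
Under the second-price rule, the price is the second-highest bid: £46.0.

The winner pays £46.0.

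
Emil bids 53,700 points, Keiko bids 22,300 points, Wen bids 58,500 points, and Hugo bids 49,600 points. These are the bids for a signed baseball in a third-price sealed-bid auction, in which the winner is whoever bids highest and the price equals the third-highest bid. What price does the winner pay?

Ordered from highest: Wen 58,500 points; Emil 53,700 points; Hugo 49,600 points; Keiko 22,300 points.
Wen is the highest bidder, so Wen wins.
Under the third-price rule, the price is the third-highest bid: 49,600 points.

49,600 points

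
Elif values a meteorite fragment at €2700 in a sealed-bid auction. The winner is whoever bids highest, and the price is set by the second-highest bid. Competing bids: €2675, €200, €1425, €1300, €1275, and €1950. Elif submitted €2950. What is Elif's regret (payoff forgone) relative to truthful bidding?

The highest competing bid is €2675.
Bidding truthfully at €2700: Elif has the top bid, wins, and pays the second-highest bid €2675. Payoff = €2700 − €2675 = €25.
Bidding €2950: Elif has the top bid, wins, and pays the second-highest bid €2675. Payoff = €2700 − €2675 = €25.
Regret = truthful payoff − actual payoff = €25 − €25 = €0.

€0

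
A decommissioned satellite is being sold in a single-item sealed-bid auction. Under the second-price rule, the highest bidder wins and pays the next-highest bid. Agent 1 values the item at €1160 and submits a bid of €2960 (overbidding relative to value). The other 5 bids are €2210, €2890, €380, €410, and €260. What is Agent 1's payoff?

Highest competing bid: €2890.
Agent 1's bid €2960 is the highest overall, so Agent 1 wins and pays the second-highest bid, €2890.
Payoff = value − price = €1160 − €2890 = -€1730.
Overbidding won the item at a price above value — truthful bidding would have avoided this loss.

The bidder's payoff: -€1730.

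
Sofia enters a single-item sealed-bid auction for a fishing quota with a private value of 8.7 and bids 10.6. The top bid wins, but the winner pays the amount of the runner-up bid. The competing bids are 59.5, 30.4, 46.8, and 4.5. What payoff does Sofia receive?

Highest competing bid: 59.5.
Sofia's bid 10.6 is not the highest, so Sofia loses, pays nothing, and earns zero payoff.

Sofia's payoff: 0.0.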